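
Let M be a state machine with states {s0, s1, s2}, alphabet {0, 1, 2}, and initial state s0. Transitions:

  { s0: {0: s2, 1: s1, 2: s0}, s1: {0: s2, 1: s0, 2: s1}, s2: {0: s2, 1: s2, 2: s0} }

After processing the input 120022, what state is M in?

s0

start at s0
read '1': s0 → s1
read '2': s1 → s1
read '0': s1 → s2
read '0': s2 → s2
read '2': s2 → s0
read '2': s0 → s0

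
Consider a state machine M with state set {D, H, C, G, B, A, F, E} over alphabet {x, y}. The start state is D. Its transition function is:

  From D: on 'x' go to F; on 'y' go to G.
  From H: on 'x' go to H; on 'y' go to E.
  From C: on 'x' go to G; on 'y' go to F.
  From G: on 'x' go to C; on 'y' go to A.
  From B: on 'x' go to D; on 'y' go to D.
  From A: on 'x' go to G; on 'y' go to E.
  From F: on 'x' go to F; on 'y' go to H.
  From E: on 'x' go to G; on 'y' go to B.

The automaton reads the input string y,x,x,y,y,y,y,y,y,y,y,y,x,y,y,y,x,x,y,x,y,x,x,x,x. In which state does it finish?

start at D
read 'y': D → G
read 'x': G → C
read 'x': C → G
read 'y': G → A
read 'y': A → E
read 'y': E → B
read 'y': B → D
read 'y': D → G
read 'y': G → A
read 'y': A → E
read 'y': E → B
read 'y': B → D
read 'x': D → F
read 'y': F → H
read 'y': H → E
read 'y': E → B
read 'x': B → D
read 'x': D → F
read 'y': F → H
read 'x': H → H
read 'y': H → E
read 'x': E → G
read 'x': G → C
read 'x': C → G
read 'x': G → C

C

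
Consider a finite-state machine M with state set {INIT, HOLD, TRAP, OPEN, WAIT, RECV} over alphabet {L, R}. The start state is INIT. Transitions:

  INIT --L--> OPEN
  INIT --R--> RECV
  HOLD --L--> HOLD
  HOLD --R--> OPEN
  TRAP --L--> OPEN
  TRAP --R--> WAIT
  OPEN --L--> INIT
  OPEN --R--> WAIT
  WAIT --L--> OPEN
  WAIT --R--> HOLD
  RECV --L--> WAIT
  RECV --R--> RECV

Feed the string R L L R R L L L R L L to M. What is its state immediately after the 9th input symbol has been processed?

OPEN

start at INIT
read 'R': INIT → RECV
read 'L': RECV → WAIT
read 'L': WAIT → OPEN
read 'R': OPEN → WAIT
read 'R': WAIT → HOLD
read 'L': HOLD → HOLD
read 'L': HOLD → HOLD
read 'L': HOLD → HOLD
read 'R': HOLD → OPEN
After 9 symbols: OPEN.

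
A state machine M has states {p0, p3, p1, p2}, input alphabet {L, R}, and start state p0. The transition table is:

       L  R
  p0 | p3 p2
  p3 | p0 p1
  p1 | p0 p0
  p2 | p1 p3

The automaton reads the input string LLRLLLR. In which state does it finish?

p1

Trace: p0 -L-> p3 -L-> p0 -R-> p2 -L-> p1 -L-> p0 -L-> p3 -R-> p1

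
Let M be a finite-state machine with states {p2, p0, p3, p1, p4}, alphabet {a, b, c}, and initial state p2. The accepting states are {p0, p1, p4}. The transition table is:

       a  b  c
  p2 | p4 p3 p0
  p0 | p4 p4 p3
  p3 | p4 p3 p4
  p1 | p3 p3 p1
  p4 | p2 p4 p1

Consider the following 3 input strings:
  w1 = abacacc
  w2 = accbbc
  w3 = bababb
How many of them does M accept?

w1: Trace: p2 -a-> p4 -b-> p4 -a-> p2 -c-> p0 -a-> p4 -c-> p1 -c-> p1  → end p1, accepted
w2: Trace: p2 -a-> p4 -c-> p1 -c-> p1 -b-> p3 -b-> p3 -c-> p4  → end p4, accepted
w3: Trace: p2 -b-> p3 -a-> p4 -b-> p4 -a-> p2 -b-> p3 -b-> p3  → end p3, rejected

2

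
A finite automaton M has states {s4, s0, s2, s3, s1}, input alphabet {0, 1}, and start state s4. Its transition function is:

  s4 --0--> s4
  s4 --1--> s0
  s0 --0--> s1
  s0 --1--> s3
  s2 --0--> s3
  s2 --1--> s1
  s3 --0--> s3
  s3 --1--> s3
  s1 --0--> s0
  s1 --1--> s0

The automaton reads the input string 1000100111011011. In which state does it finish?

s3

s4 → s0 → s1 → s0 → s1 → s0 → s1 → s0 → s3 → s3 → s3 → s3 → s3 → s3 → s3 → s3 → s3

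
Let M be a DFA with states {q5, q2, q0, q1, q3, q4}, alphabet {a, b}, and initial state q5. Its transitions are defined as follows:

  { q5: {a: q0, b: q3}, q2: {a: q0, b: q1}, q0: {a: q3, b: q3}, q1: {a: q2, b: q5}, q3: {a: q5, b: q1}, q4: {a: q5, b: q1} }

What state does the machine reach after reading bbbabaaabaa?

q0

Trace: q5 -b-> q3 -b-> q1 -b-> q5 -a-> q0 -b-> q3 -a-> q5 -a-> q0 -a-> q3 -b-> q1 -a-> q2 -a-> q0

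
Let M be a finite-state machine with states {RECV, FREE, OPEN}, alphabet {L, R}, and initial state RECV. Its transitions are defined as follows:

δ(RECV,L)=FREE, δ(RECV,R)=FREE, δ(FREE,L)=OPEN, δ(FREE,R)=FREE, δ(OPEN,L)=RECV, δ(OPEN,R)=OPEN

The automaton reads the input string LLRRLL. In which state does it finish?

RECV → FREE → OPEN → OPEN → OPEN → RECV → FREE

FREE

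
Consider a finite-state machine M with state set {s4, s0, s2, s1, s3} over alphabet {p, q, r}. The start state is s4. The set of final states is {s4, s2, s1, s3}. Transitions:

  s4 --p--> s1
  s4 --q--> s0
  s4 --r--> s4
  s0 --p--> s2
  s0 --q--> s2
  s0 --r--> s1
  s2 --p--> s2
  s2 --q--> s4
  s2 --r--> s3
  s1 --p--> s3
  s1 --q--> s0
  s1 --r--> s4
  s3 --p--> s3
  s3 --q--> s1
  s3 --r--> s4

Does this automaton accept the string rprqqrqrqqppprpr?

Yes

s4 → s4 → s1 → s4 → s0 → s2 → s3 → s1 → s4 → s0 → s2 → s2 → s2 → s2 → s3 → s3 → s4
End state s4 is accepting.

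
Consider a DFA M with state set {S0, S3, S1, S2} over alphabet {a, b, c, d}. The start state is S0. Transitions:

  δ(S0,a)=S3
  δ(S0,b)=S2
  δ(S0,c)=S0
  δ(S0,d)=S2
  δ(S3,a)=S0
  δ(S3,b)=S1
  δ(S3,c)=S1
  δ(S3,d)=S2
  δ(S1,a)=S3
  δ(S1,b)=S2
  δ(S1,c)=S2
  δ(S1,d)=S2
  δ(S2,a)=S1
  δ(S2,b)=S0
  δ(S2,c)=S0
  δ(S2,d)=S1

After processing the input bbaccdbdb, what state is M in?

S2

Trace: S0 -b-> S2 -b-> S0 -a-> S3 -c-> S1 -c-> S2 -d-> S1 -b-> S2 -d-> S1 -b-> S2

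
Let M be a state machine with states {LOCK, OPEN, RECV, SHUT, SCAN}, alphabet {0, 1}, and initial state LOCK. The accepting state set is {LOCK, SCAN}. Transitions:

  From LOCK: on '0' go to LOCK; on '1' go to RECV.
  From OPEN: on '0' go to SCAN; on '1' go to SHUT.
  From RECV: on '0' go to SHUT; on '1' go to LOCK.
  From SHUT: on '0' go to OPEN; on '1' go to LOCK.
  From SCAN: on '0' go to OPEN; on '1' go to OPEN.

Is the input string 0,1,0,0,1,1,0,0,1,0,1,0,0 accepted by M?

LOCK → LOCK → RECV → SHUT → OPEN → SHUT → LOCK → LOCK → LOCK → RECV → SHUT → LOCK → LOCK → LOCK
End state LOCK is accepting.

Yes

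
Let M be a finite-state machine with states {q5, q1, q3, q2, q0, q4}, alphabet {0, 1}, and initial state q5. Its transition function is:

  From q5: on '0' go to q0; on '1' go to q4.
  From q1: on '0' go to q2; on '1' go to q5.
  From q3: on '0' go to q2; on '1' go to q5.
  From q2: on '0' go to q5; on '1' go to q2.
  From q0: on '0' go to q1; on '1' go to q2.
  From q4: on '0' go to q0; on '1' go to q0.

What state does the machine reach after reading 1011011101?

q5 → q4 → q0 → q2 → q2 → q5 → q4 → q0 → q2 → q5 → q4

q4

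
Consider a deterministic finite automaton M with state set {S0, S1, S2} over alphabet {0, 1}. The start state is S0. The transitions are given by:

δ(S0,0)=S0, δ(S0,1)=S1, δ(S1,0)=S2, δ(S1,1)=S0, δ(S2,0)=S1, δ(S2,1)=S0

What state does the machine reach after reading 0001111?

S0

S0 → S0 → S0 → S0 → S1 → S0 → S1 → S0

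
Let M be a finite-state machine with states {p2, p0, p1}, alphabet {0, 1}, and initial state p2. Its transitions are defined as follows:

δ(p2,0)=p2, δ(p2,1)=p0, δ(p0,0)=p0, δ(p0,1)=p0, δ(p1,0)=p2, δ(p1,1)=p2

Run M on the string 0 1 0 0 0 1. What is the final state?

start at p2
read '0': p2 → p2
read '1': p2 → p0
read '0': p0 → p0
read '0': p0 → p0
read '0': p0 → p0
read '1': p0 → p0

p0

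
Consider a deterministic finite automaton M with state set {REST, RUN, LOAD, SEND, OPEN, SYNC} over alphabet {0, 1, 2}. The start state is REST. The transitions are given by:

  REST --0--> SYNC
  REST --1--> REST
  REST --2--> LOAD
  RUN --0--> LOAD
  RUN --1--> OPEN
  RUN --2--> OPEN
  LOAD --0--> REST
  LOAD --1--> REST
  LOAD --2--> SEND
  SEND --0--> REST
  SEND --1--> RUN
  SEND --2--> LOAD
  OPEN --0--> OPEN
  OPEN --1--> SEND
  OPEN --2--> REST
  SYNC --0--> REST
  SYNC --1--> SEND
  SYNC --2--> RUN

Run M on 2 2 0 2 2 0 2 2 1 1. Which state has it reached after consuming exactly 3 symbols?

start at REST
read '2': REST → LOAD
read '2': LOAD → SEND
read '0': SEND → REST
After 3 symbols: REST.

REST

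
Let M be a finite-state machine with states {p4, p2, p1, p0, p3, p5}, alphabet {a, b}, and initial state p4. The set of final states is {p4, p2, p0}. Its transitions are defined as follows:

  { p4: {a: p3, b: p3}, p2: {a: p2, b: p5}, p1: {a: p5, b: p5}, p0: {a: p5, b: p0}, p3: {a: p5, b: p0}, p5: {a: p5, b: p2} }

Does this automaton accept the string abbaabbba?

p4 → p3 → p0 → p0 → p5 → p5 → p2 → p5 → p2 → p2
End state p2 is accepting.

Yes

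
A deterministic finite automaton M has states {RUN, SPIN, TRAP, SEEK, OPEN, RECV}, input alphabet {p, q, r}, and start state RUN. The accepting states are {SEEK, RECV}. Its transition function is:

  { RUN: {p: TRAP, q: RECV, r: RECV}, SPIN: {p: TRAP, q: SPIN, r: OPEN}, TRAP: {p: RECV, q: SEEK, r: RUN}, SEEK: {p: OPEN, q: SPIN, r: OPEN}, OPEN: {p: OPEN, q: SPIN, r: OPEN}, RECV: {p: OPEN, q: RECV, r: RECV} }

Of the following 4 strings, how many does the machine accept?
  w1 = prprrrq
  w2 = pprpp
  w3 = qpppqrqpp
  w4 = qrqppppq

2

w1:
  start at RUN
  read 'p': RUN → TRAP
  read 'r': TRAP → RUN
  read 'p': RUN → TRAP
  read 'r': TRAP → RUN
  read 'r': RUN → RECV
  read 'r': RECV → RECV
  read 'q': RECV → RECV
  end RECV, accepted
w2:
  start at RUN
  read 'p': RUN → TRAP
  read 'p': TRAP → RECV
  read 'r': RECV → RECV
  read 'p': RECV → OPEN
  read 'p': OPEN → OPEN
  end OPEN, rejected
w3:
  start at RUN
  read 'q': RUN → RECV
  read 'p': RECV → OPEN
  read 'p': OPEN → OPEN
  read 'p': OPEN → OPEN
  read 'q': OPEN → SPIN
  read 'r': SPIN → OPEN
  read 'q': OPEN → SPIN
  read 'p': SPIN → TRAP
  read 'p': TRAP → RECV
  end RECV, accepted
w4:
  start at RUN
  read 'q': RUN → RECV
  read 'r': RECV → RECV
  read 'q': RECV → RECV
  read 'p': RECV → OPEN
  read 'p': OPEN → OPEN
  read 'p': OPEN → OPEN
  read 'p': OPEN → OPEN
  read 'q': OPEN → SPIN
  end SPIN, rejected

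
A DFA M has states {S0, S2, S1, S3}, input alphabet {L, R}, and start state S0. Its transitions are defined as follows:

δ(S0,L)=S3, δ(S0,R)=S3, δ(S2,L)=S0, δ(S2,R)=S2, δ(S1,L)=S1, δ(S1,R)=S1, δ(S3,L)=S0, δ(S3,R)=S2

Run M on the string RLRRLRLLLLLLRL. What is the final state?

start at S0
read 'R': S0 → S3
read 'L': S3 → S0
read 'R': S0 → S3
read 'R': S3 → S2
read 'L': S2 → S0
read 'R': S0 → S3
read 'L': S3 → S0
read 'L': S0 → S3
read 'L': S3 → S0
read 'L': S0 → S3
read 'L': S3 → S0
read 'L': S0 → S3
read 'R': S3 → S2
read 'L': S2 → S0

S0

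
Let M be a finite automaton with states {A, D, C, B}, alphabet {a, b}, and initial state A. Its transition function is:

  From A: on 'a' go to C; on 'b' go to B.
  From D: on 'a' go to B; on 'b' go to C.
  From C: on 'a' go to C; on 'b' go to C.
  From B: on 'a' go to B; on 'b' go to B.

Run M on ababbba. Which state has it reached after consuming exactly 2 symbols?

C

start at A
read 'a': A → C
read 'b': C → C
After 2 symbols: C.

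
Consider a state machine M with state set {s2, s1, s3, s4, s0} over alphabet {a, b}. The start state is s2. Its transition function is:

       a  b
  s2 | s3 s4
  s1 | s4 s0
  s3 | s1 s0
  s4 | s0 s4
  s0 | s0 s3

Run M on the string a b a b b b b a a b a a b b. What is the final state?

s4

start at s2
read 'a': s2 → s3
read 'b': s3 → s0
read 'a': s0 → s0
read 'b': s0 → s3
read 'b': s3 → s0
read 'b': s0 → s3
read 'b': s3 → s0
read 'a': s0 → s0
read 'a': s0 → s0
read 'b': s0 → s3
read 'a': s3 → s1
read 'a': s1 → s4
read 'b': s4 → s4
read 'b': s4 → s4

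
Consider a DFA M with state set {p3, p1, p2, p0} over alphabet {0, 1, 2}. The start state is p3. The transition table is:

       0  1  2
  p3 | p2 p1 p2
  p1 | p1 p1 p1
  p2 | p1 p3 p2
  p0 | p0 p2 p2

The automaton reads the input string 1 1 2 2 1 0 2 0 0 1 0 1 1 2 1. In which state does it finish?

p1

p3 → p1 → p1 → p1 → p1 → p1 → p1 → p1 → p1 → p1 → p1 → p1 → p1 → p1 → p1 → p1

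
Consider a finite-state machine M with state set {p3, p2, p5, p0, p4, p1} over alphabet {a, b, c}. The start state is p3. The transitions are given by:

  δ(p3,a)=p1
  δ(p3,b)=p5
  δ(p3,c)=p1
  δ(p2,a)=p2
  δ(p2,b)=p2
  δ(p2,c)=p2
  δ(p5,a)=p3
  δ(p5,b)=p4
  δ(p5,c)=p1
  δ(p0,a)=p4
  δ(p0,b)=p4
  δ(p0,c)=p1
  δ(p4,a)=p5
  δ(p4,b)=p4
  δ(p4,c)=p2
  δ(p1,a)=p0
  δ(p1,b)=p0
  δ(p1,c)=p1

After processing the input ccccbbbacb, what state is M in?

start at p3
read 'c': p3 → p1
read 'c': p1 → p1
read 'c': p1 → p1
read 'c': p1 → p1
read 'b': p1 → p0
read 'b': p0 → p4
read 'b': p4 → p4
read 'a': p4 → p5
read 'c': p5 → p1
read 'b': p1 → p0

p0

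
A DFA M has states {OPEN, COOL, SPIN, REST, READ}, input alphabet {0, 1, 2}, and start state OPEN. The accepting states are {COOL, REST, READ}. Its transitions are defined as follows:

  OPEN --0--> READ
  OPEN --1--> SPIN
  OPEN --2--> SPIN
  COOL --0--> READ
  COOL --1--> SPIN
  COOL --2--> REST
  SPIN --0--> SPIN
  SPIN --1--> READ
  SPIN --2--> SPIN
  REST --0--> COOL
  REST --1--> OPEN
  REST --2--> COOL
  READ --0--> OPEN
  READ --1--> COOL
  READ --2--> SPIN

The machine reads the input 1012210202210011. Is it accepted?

No

start at OPEN
read '1': OPEN → SPIN
read '0': SPIN → SPIN
read '1': SPIN → READ
read '2': READ → SPIN
read '2': SPIN → SPIN
read '1': SPIN → READ
read '0': READ → OPEN
read '2': OPEN → SPIN
read '0': SPIN → SPIN
read '2': SPIN → SPIN
read '2': SPIN → SPIN
read '1': SPIN → READ
read '0': READ → OPEN
read '0': OPEN → READ
read '1': READ → COOL
read '1': COOL → SPIN
End state SPIN is not accepting.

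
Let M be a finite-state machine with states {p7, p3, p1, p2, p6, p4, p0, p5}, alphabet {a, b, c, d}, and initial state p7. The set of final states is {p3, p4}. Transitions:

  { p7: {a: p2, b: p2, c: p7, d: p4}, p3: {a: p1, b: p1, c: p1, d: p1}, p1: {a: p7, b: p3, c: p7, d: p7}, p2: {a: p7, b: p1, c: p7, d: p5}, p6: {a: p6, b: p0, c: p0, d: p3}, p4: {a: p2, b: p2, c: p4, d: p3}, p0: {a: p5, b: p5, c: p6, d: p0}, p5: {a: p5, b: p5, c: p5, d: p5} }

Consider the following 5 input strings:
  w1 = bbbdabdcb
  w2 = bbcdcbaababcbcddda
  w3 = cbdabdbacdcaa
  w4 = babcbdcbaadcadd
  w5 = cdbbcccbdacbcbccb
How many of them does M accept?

w1: Trace: p7 -b-> p2 -b-> p1 -b-> p3 -d-> p1 -a-> p7 -b-> p2 -d-> p5 -c-> p5 -b-> p5  → end p5, rejected
w2: Trace: p7 -b-> p2 -b-> p1 -c-> p7 -d-> p4 -c-> p4 -b-> p2 -a-> p7 -a-> p2 -b-> p1 -a-> p7 -b-> p2 -c-> p7 -b-> p2 -c-> p7 -d-> p4 -d-> p3 -d-> p1 -a-> p7  → end p7, rejected
w3: Trace: p7 -c-> p7 -b-> p2 -d-> p5 -a-> p5 -b-> p5 -d-> p5 -b-> p5 -a-> p5 -c-> p5 -d-> p5 -c-> p5 -a-> p5 -a-> p5  → end p5, rejected
w4: Trace: p7 -b-> p2 -a-> p7 -b-> p2 -c-> p7 -b-> p2 -d-> p5 -c-> p5 -b-> p5 -a-> p5 -a-> p5 -d-> p5 -c-> p5 -a-> p5 -d-> p5 -d-> p5  → end p5, rejected
w5: Trace: p7 -c-> p7 -d-> p4 -b-> p2 -b-> p1 -c-> p7 -c-> p7 -c-> p7 -b-> p2 -d-> p5 -a-> p5 -c-> p5 -b-> p5 -c-> p5 -b-> p5 -c-> p5 -c-> p5 -b-> p5  → end p5, rejected

0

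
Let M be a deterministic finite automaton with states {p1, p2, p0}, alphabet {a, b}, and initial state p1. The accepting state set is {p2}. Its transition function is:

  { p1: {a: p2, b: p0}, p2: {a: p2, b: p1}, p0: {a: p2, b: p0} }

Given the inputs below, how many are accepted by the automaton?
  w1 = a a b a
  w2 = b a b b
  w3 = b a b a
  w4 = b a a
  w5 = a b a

w1:
  start at p1
  read 'a': p1 → p2
  read 'a': p2 → p2
  read 'b': p2 → p1
  read 'a': p1 → p2
  end p2, accepted
w2:
  start at p1
  read 'b': p1 → p0
  read 'a': p0 → p2
  read 'b': p2 → p1
  read 'b': p1 → p0
  end p0, rejected
w3:
  start at p1
  read 'b': p1 → p0
  read 'a': p0 → p2
  read 'b': p2 → p1
  read 'a': p1 → p2
  end p2, accepted
w4:
  start at p1
  read 'b': p1 → p0
  read 'a': p0 → p2
  read 'a': p2 → p2
  end p2, accepted
w5:
  start at p1
  read 'a': p1 → p2
  read 'b': p2 → p1
  read 'a': p1 → p2
  end p2, accepted

4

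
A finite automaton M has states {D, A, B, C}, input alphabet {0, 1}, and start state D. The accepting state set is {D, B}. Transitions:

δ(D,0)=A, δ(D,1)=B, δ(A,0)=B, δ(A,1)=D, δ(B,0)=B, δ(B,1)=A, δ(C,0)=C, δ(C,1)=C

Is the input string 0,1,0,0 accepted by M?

start at D
read '0': D → A
read '1': A → D
read '0': D → A
read '0': A → B
End state B is accepting.

Yes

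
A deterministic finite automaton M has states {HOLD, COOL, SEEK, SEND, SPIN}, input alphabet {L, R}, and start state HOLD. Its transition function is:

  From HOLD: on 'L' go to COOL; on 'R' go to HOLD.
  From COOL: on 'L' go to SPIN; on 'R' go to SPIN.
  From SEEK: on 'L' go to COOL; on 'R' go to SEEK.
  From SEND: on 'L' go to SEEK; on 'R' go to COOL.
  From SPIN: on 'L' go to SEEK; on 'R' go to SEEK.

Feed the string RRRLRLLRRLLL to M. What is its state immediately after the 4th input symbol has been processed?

COOL

HOLD → HOLD → HOLD → HOLD → COOL
After 4 symbols: COOL.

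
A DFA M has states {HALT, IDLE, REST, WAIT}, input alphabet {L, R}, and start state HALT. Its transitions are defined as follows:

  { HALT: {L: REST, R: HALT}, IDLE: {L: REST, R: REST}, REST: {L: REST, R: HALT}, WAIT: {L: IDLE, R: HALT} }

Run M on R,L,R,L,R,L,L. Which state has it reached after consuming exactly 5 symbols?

HALT → HALT → REST → HALT → REST → HALT
After 5 symbols: HALT.

HALT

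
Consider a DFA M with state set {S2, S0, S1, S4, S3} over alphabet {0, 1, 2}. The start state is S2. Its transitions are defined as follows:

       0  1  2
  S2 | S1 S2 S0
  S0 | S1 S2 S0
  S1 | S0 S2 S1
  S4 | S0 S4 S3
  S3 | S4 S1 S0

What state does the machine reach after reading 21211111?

Trace: S2 -2-> S0 -1-> S2 -2-> S0 -1-> S2 -1-> S2 -1-> S2 -1-> S2 -1-> S2

S2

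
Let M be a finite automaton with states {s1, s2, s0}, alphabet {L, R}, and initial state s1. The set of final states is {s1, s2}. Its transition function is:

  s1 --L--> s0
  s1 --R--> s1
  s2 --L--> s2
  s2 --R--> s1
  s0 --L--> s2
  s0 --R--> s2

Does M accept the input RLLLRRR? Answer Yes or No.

Yes

start at s1
read 'R': s1 → s1
read 'L': s1 → s0
read 'L': s0 → s2
read 'L': s2 → s2
read 'R': s2 → s1
read 'R': s1 → s1
read 'R': s1 → s1
End state s1 is accepting.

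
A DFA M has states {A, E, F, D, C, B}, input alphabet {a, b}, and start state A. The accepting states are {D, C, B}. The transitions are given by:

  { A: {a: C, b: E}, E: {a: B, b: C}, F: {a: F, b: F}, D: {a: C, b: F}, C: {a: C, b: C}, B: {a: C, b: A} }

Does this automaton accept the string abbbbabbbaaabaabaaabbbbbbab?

Trace: A -a-> C -b-> C -b-> C -b-> C -b-> C -a-> C -b-> C -b-> C -b-> C -a-> C -a-> C -a-> C -b-> C -a-> C -a-> C -b-> C -a-> C -a-> C -a-> C -b-> C -b-> C -b-> C -b-> C -b-> C -b-> C -a-> C -b-> C
End state C is accepting.

Yes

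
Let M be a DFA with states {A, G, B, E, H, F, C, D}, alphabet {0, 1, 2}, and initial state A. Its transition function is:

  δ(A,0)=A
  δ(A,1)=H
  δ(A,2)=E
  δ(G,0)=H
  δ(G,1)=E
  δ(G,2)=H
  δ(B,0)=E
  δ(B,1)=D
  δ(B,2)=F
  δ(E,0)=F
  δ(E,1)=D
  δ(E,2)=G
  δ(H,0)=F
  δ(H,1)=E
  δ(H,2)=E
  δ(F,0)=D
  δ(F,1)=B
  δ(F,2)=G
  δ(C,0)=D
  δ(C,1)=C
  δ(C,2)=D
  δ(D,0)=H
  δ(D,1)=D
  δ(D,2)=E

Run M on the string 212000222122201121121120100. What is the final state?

A → E → D → E → F → D → H → E → G → H → E → G → H → E → F → B → D → E → D → D → E → D → D → E → F → B → E → F

F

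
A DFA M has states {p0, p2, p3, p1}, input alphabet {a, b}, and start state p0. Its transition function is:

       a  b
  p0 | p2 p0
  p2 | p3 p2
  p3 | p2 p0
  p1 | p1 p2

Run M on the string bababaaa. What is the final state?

p2

start at p0
read 'b': p0 → p0
read 'a': p0 → p2
read 'b': p2 → p2
read 'a': p2 → p3
read 'b': p3 → p0
read 'a': p0 → p2
read 'a': p2 → p3
read 'a': p3 → p2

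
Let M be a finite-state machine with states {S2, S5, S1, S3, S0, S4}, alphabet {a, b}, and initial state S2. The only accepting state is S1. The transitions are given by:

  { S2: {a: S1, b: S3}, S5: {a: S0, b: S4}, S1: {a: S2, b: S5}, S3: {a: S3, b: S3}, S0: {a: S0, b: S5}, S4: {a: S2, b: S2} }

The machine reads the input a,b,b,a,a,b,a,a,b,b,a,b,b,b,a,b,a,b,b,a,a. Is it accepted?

S2 → S1 → S5 → S4 → S2 → S1 → S5 → S0 → S0 → S5 → S4 → S2 → S3 → S3 → S3 → S3 → S3 → S3 → S3 → S3 → S3 → S3
End state S3 is not accepting.

No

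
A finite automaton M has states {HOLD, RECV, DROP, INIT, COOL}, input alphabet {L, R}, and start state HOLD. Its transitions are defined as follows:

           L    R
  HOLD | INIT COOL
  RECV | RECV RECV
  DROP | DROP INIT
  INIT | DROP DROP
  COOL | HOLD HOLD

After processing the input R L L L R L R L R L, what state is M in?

start at HOLD
read 'R': HOLD → COOL
read 'L': COOL → HOLD
read 'L': HOLD → INIT
read 'L': INIT → DROP
read 'R': DROP → INIT
read 'L': INIT → DROP
read 'R': DROP → INIT
read 'L': INIT → DROP
read 'R': DROP → INIT
read 'L': INIT → DROP

DROP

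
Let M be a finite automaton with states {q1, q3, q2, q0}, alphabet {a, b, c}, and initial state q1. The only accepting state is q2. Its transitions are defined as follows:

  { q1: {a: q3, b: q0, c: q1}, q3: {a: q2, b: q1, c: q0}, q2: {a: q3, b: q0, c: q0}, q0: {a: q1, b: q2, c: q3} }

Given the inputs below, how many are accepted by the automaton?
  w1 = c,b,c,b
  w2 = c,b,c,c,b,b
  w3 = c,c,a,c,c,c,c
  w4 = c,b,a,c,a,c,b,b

0

w1:
  start at q1
  read 'c': q1 → q1
  read 'b': q1 → q0
  read 'c': q0 → q3
  read 'b': q3 → q1
  end q1, rejected
w2:
  start at q1
  read 'c': q1 → q1
  read 'b': q1 → q0
  read 'c': q0 → q3
  read 'c': q3 → q0
  read 'b': q0 → q2
  read 'b': q2 → q0
  end q0, rejected
w3:
  start at q1
  read 'c': q1 → q1
  read 'c': q1 → q1
  read 'a': q1 → q3
  read 'c': q3 → q0
  read 'c': q0 → q3
  read 'c': q3 → q0
  read 'c': q0 → q3
  end q3, rejected
w4:
  start at q1
  read 'c': q1 → q1
  read 'b': q1 → q0
  read 'a': q0 → q1
  read 'c': q1 → q1
  read 'a': q1 → q3
  read 'c': q3 → q0
  read 'b': q0 → q2
  read 'b': q2 → q0
  end q0, rejected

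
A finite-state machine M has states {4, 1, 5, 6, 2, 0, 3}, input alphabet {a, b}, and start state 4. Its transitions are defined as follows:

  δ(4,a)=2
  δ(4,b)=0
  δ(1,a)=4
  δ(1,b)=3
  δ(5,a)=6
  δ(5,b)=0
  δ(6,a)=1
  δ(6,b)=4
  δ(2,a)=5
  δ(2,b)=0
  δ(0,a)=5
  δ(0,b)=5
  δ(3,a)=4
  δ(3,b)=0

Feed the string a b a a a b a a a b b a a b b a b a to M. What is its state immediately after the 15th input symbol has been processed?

0

start at 4
read 'a': 4 → 2
read 'b': 2 → 0
read 'a': 0 → 5
read 'a': 5 → 6
read 'a': 6 → 1
read 'b': 1 → 3
read 'a': 3 → 4
read 'a': 4 → 2
read 'a': 2 → 5
read 'b': 5 → 0
read 'b': 0 → 5
read 'a': 5 → 6
read 'a': 6 → 1
read 'b': 1 → 3
read 'b': 3 → 0
After 15 symbols: 0.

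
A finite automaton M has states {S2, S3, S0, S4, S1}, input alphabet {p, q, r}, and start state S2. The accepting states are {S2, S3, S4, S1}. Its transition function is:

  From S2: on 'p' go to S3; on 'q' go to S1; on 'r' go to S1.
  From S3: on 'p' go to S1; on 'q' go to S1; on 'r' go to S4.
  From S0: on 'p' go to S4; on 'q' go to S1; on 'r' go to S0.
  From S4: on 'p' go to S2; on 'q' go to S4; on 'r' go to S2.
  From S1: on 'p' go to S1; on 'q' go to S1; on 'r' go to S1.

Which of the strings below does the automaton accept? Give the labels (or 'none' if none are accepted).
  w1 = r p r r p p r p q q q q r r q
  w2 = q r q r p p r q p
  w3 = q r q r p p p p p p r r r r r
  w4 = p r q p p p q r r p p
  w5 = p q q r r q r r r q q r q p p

w1:
  start at S2
  read 'r': S2 → S1
  read 'p': S1 → S1
  read 'r': S1 → S1
  read 'r': S1 → S1
  read 'p': S1 → S1
  read 'p': S1 → S1
  read 'r': S1 → S1
  read 'p': S1 → S1
  read 'q': S1 → S1
  read 'q': S1 → S1
  read 'q': S1 → S1
  read 'q': S1 → S1
  read 'r': S1 → S1
  read 'r': S1 → S1
  read 'q': S1 → S1
  end S1, accepted
w2:
  start at S2
  read 'q': S2 → S1
  read 'r': S1 → S1
  read 'q': S1 → S1
  read 'r': S1 → S1
  read 'p': S1 → S1
  read 'p': S1 → S1
  read 'r': S1 → S1
  read 'q': S1 → S1
  read 'p': S1 → S1
  end S1, accepted
w3:
  start at S2
  read 'q': S2 → S1
  read 'r': S1 → S1
  read 'q': S1 → S1
  read 'r': S1 → S1
  read 'p': S1 → S1
  read 'p': S1 → S1
  read 'p': S1 → S1
  read 'p': S1 → S1
  read 'p': S1 → S1
  read 'p': S1 → S1
  read 'r': S1 → S1
  read 'r': S1 → S1
  read 'r': S1 → S1
  read 'r': S1 → S1
  read 'r': S1 → S1
  end S1, accepted
w4:
  start at S2
  read 'p': S2 → S3
  read 'r': S3 → S4
  read 'q': S4 → S4
  read 'p': S4 → S2
  read 'p': S2 → S3
  read 'p': S3 → S1
  read 'q': S1 → S1
  read 'r': S1 → S1
  read 'r': S1 → S1
  read 'p': S1 → S1
  read 'p': S1 → S1
  end S1, accepted
w5:
  start at S2
  read 'p': S2 → S3
  read 'q': S3 → S1
  read 'q': S1 → S1
  read 'r': S1 → S1
  read 'r': S1 → S1
  read 'q': S1 → S1
  read 'r': S1 → S1
  read 'r': S1 → S1
  read 'r': S1 → S1
  read 'q': S1 → S1
  read 'q': S1 → S1
  read 'r': S1 → S1
  read 'q': S1 → S1
  read 'p': S1 → S1
  read 'p': S1 → S1
  end S1, accepted

w1, w2, w3, w4, w5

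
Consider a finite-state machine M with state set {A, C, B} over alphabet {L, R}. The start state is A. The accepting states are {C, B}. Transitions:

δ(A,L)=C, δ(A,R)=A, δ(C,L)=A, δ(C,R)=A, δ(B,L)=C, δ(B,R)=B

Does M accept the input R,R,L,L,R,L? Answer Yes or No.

Yes

A → A → A → C → A → A → C
End state C is accepting.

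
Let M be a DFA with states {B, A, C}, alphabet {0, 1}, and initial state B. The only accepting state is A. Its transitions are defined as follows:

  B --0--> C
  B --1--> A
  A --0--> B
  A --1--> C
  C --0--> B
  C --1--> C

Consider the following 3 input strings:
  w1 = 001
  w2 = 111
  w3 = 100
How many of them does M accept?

w1:
  start at B
  read '0': B → C
  read '0': C → B
  read '1': B → A
  end A, accepted
w2:
  start at B
  read '1': B → A
  read '1': A → C
  read '1': C → C
  end C, rejected
w3:
  start at B
  read '1': B → A
  read '0': A → B
  read '0': B → C
  end C, rejected

1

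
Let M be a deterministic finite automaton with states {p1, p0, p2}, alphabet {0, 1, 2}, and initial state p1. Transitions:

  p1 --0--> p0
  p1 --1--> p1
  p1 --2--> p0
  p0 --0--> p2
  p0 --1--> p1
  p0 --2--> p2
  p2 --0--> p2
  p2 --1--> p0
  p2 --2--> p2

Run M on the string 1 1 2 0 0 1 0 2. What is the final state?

p2

start at p1
read '1': p1 → p1
read '1': p1 → p1
read '2': p1 → p0
read '0': p0 → p2
read '0': p2 → p2
read '1': p2 → p0
read '0': p0 → p2
read '2': p2 → p2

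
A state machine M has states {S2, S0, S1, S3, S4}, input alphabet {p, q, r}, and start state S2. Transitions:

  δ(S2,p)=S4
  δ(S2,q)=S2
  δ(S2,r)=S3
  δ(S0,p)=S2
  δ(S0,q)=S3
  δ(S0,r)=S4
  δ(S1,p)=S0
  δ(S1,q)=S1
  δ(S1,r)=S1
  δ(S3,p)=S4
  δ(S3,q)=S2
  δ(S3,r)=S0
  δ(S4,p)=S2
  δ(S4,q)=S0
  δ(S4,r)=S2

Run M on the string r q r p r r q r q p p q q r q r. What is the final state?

Trace: S2 -r-> S3 -q-> S2 -r-> S3 -p-> S4 -r-> S2 -r-> S3 -q-> S2 -r-> S3 -q-> S2 -p-> S4 -p-> S2 -q-> S2 -q-> S2 -r-> S3 -q-> S2 -r-> S3

S3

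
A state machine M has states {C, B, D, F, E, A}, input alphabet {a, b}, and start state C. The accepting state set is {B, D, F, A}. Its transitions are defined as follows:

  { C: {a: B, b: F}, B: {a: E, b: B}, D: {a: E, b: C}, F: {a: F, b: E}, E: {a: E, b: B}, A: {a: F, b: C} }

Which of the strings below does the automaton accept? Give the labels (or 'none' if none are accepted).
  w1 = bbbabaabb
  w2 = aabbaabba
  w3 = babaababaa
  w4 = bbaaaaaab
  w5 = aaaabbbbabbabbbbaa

w1, w4

w1: Trace: C -b-> F -b-> E -b-> B -a-> E -b-> B -a-> E -a-> E -b-> B -b-> B  → end B, accepted
w2: Trace: C -a-> B -a-> E -b-> B -b-> B -a-> E -a-> E -b-> B -b-> B -a-> E  → end E, rejected
w3: Trace: C -b-> F -a-> F -b-> E -a-> E -a-> E -b-> B -a-> E -b-> B -a-> E -a-> E  → end E, rejected
w4: Trace: C -b-> F -b-> E -a-> E -a-> E -a-> E -a-> E -a-> E -a-> E -b-> B  → end B, accepted
w5: Trace: C -a-> B -a-> E -a-> E -a-> E -b-> B -b-> B -b-> B -b-> B -a-> E -b-> B -b-> B -a-> E -b-> B -b-> B -b-> B -b-> B -a-> E -a-> E  → end E, rejected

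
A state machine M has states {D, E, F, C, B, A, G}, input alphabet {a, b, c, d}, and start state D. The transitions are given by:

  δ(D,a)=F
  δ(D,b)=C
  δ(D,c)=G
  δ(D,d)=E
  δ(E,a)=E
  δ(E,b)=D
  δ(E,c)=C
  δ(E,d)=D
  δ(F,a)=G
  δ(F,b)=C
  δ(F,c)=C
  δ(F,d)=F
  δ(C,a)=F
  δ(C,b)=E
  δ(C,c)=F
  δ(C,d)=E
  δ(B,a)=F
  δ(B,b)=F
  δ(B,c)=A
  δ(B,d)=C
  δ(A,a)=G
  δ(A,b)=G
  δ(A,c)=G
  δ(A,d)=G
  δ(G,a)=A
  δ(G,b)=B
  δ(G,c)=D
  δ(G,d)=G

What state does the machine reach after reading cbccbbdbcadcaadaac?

D

D → G → B → A → G → B → F → F → C → F → G → G → D → F → G → G → A → G → D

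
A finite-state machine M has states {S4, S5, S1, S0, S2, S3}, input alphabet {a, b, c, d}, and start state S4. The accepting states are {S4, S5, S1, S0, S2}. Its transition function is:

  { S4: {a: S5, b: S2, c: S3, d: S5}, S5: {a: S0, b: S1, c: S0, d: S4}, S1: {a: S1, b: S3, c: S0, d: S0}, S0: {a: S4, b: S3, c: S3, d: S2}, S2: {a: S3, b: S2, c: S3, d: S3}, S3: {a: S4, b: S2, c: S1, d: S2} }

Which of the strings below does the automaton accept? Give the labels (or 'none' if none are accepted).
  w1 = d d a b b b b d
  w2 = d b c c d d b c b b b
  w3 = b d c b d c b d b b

w2, w3

w1: S4 → S5 → S4 → S5 → S1 → S3 → S2 → S2 → S3  → end S3, rejected
w2: S4 → S5 → S1 → S0 → S3 → S2 → S3 → S2 → S3 → S2 → S2 → S2  → end S2, accepted
w3: S4 → S2 → S3 → S1 → S3 → S2 → S3 → S2 → S3 → S2 → S2  → end S2, accepted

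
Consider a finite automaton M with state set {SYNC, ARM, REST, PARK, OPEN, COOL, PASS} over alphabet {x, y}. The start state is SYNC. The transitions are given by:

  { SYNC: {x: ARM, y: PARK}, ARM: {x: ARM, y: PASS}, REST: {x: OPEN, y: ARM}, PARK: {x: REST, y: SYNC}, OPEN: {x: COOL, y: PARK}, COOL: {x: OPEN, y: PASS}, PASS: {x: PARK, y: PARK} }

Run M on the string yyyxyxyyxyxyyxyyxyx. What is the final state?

Trace: SYNC -y-> PARK -y-> SYNC -y-> PARK -x-> REST -y-> ARM -x-> ARM -y-> PASS -y-> PARK -x-> REST -y-> ARM -x-> ARM -y-> PASS -y-> PARK -x-> REST -y-> ARM -y-> PASS -x-> PARK -y-> SYNC -x-> ARM

ARM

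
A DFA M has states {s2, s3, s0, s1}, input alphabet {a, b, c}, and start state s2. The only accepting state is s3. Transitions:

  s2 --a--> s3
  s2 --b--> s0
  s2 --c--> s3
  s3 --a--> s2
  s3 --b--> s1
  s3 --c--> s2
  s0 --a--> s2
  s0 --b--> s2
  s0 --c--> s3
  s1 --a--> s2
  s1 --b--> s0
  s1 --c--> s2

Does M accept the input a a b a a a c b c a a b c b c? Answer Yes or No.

s2 → s3 → s2 → s0 → s2 → s3 → s2 → s3 → s1 → s2 → s3 → s2 → s0 → s3 → s1 → s2
End state s2 is not accepting.

No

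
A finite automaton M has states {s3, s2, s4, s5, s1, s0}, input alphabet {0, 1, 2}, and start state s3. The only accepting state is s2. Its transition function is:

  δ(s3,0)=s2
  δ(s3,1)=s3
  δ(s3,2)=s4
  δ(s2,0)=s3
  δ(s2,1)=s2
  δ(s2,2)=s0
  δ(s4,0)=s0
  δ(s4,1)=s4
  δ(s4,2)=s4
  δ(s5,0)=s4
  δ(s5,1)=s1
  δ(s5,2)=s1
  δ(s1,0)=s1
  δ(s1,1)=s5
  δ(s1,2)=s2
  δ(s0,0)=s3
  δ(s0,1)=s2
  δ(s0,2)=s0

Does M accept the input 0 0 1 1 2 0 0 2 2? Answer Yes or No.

start at s3
read '0': s3 → s2
read '0': s2 → s3
read '1': s3 → s3
read '1': s3 → s3
read '2': s3 → s4
read '0': s4 → s0
read '0': s0 → s3
read '2': s3 → s4
read '2': s4 → s4
End state s4 is not accepting.

No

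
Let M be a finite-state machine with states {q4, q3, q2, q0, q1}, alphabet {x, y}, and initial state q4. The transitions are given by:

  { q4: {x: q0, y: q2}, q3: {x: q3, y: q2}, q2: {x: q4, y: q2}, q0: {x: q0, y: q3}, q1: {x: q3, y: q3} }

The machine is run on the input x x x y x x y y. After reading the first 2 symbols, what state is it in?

q0

start at q4
read 'x': q4 → q0
read 'x': q0 → q0
After 2 symbols: q0.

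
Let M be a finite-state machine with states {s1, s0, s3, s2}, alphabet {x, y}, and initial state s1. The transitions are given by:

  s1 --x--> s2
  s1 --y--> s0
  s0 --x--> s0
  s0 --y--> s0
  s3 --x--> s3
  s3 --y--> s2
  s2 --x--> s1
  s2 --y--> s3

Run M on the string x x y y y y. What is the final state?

s0

Trace: s1 -x-> s2 -x-> s1 -y-> s0 -y-> s0 -y-> s0 -y-> s0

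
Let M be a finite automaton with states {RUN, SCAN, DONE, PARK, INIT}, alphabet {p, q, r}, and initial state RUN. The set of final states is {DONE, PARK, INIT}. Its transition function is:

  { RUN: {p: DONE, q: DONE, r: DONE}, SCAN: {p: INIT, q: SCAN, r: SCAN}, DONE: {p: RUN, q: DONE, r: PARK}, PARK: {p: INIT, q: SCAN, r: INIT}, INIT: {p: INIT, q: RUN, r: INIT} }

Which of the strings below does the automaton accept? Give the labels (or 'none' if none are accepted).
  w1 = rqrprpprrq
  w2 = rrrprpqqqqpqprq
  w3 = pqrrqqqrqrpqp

w2, w3

w1: RUN → DONE → DONE → PARK → INIT → INIT → INIT → INIT → INIT → INIT → RUN  → end RUN, rejected
w2: RUN → DONE → PARK → INIT → INIT → INIT → INIT → RUN → DONE → DONE → DONE → RUN → DONE → RUN → DONE → DONE  → end DONE, accepted
w3: RUN → DONE → DONE → PARK → INIT → RUN → DONE → DONE → PARK → SCAN → SCAN → INIT → RUN → DONE  → end DONE, accepted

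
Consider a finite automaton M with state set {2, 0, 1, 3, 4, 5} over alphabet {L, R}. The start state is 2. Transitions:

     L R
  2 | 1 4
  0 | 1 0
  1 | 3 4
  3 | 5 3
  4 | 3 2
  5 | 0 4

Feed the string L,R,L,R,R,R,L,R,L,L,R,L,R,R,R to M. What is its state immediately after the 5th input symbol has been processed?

Trace: 2 -L-> 1 -R-> 4 -L-> 3 -R-> 3 -R-> 3
After 5 symbols: 3.

3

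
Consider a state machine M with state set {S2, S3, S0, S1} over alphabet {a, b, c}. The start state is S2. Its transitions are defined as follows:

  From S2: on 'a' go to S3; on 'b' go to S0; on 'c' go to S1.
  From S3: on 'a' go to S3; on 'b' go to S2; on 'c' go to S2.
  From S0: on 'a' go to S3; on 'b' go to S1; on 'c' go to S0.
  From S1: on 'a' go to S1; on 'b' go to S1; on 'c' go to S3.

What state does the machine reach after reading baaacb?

start at S2
read 'b': S2 → S0
read 'a': S0 → S3
read 'a': S3 → S3
read 'a': S3 → S3
read 'c': S3 → S2
read 'b': S2 → S0

S0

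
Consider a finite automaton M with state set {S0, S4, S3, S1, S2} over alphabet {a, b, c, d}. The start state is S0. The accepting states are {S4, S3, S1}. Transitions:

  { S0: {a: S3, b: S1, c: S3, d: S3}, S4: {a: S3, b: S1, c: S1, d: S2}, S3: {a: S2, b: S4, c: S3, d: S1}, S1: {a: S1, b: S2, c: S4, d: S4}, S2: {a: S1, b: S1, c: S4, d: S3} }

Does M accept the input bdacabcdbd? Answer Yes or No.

Yes

S0 → S1 → S4 → S3 → S3 → S2 → S1 → S4 → S2 → S1 → S4
End state S4 is accepting.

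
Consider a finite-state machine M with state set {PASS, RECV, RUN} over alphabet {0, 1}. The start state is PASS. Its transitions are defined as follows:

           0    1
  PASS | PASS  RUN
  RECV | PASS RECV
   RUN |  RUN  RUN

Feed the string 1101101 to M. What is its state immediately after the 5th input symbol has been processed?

PASS → RUN → RUN → RUN → RUN → RUN
After 5 symbols: RUN.

RUN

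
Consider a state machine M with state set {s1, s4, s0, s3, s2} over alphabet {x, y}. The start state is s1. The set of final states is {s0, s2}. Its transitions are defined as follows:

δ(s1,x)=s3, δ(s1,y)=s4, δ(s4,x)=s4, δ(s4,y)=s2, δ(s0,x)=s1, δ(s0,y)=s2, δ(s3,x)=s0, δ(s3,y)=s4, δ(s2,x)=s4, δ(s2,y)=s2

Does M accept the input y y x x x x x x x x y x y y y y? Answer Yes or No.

Yes

start at s1
read 'y': s1 → s4
read 'y': s4 → s2
read 'x': s2 → s4
read 'x': s4 → s4
read 'x': s4 → s4
read 'x': s4 → s4
read 'x': s4 → s4
read 'x': s4 → s4
read 'x': s4 → s4
read 'x': s4 → s4
read 'y': s4 → s2
read 'x': s2 → s4
read 'y': s4 → s2
read 'y': s2 → s2
read 'y': s2 → s2
read 'y': s2 → s2
End state s2 is accepting.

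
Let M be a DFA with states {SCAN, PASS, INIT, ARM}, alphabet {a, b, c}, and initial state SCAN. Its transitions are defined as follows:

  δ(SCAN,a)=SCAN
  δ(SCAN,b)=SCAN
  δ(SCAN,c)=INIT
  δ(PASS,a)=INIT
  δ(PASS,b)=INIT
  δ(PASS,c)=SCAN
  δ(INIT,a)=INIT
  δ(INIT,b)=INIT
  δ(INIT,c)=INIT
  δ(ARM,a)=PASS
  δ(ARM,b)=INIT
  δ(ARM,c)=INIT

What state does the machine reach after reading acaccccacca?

INIT

Trace: SCAN -a-> SCAN -c-> INIT -a-> INIT -c-> INIT -c-> INIT -c-> INIT -c-> INIT -a-> INIT -c-> INIT -c-> INIT -a-> INIT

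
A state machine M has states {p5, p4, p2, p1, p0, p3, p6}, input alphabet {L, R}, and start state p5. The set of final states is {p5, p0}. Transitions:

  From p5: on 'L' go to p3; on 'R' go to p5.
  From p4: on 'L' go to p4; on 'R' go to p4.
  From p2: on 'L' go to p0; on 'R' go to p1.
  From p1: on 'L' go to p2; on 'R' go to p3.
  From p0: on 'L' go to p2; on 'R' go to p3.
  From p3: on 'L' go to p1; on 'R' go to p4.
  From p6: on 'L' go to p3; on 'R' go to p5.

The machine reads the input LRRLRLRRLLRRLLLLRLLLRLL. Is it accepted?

start at p5
read 'L': p5 → p3
read 'R': p3 → p4
read 'R': p4 → p4
read 'L': p4 → p4
read 'R': p4 → p4
read 'L': p4 → p4
read 'R': p4 → p4
read 'R': p4 → p4
read 'L': p4 → p4
read 'L': p4 → p4
read 'R': p4 → p4
read 'R': p4 → p4
read 'L': p4 → p4
read 'L': p4 → p4
read 'L': p4 → p4
read 'L': p4 → p4
read 'R': p4 → p4
read 'L': p4 → p4
read 'L': p4 → p4
read 'L': p4 → p4
read 'R': p4 → p4
read 'L': p4 → p4
read 'L': p4 → p4
End state p4 is not accepting.

No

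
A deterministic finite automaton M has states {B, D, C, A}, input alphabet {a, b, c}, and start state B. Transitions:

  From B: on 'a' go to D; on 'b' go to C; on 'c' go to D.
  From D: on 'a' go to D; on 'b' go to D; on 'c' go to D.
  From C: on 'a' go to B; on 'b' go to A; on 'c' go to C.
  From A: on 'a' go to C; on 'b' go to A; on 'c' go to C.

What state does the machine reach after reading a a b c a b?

B → D → D → D → D → D → D

D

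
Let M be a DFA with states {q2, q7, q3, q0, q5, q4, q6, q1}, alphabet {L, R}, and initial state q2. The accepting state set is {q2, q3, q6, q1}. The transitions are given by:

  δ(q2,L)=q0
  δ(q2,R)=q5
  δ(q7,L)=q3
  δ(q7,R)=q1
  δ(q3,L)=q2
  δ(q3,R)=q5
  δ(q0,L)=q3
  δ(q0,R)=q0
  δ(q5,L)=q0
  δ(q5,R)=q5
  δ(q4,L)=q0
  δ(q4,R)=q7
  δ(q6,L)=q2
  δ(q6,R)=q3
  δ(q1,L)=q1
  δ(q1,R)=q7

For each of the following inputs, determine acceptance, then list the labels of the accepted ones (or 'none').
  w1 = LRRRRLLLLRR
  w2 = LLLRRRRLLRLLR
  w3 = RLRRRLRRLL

w1: Trace: q2 -L-> q0 -R-> q0 -R-> q0 -R-> q0 -R-> q0 -L-> q3 -L-> q2 -L-> q0 -L-> q3 -R-> q5 -R-> q5  → end q5, rejected
w2: Trace: q2 -L-> q0 -L-> q3 -L-> q2 -R-> q5 -R-> q5 -R-> q5 -R-> q5 -L-> q0 -L-> q3 -R-> q5 -L-> q0 -L-> q3 -R-> q5  → end q5, rejected
w3: Trace: q2 -R-> q5 -L-> q0 -R-> q0 -R-> q0 -R-> q0 -L-> q3 -R-> q5 -R-> q5 -L-> q0 -L-> q3  → end q3, accepted

w3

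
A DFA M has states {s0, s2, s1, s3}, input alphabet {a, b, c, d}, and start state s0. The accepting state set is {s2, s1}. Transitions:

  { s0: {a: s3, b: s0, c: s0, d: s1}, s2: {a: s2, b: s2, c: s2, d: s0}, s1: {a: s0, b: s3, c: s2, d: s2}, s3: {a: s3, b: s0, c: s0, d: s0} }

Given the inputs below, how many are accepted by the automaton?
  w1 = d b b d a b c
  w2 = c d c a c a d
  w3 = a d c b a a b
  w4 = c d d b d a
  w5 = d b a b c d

w1: s0 → s1 → s3 → s0 → s1 → s0 → s0 → s0  → end s0, rejected
w2: s0 → s0 → s1 → s2 → s2 → s2 → s2 → s0  → end s0, rejected
w3: s0 → s3 → s0 → s0 → s0 → s3 → s3 → s0  → end s0, rejected
w4: s0 → s0 → s1 → s2 → s2 → s0 → s3  → end s3, rejected
w5: s0 → s1 → s3 → s3 → s0 → s0 → s1  → end s1, accepted

1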